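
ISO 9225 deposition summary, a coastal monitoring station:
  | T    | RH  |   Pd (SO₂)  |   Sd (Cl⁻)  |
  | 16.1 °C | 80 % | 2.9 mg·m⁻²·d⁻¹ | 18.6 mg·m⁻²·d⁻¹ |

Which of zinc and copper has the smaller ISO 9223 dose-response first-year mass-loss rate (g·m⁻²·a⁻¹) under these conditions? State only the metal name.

zinc

zinc: f(T) = -0.071·(T−10) [T>10 °C] = -0.4331
  sulphur-dioxide contribution → 0.5299 μm/a
  chloride contribution → 0.6901 μm/a
  ⇒ r_corr(zinc) = 1.22 μm/a
  mass loss = 1.22 μm/a × 7.14 g/cm³ = 8.711 g·m⁻²·a⁻¹
copper: T>10 °C ⇒ hinge -0.080·(16.1−10) = -0.4880
  sulphur-dioxide contribution → 0.4813 μm/a
  chloride contribution → 0.8849 μm/a
  ⇒ r_corr(copper) = 1.366 μm/a
  mass loss = 1.366 μm/a × 8.96 g/cm³ = 12.24 g·m⁻²·a⁻¹
Ordering by g·m⁻²·a⁻¹: copper (12.2) > zinc (8.71)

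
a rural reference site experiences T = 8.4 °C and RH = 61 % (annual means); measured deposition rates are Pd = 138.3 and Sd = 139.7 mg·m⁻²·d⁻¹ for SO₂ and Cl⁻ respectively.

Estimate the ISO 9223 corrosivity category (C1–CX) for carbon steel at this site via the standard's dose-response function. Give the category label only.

carbon steel: f(T) = +0.150·(T−10) [T≤10 °C] = -0.2400
  Pd branch = 1.77·Pd^0.52·e^(0.02·RH+f) = 61.21 μm/a
  Sd branch = 0.102·Sd^0.62·e^(0.033·RH+0.04·T) = 22.84 μm/a
  r_corr = 61.21 + 22.84 = 84.05 μm/a
ISO 9223 Table 2 (carbon steel): 80 < 84.1 ≤ 200 μm/a ⇒ C5

C5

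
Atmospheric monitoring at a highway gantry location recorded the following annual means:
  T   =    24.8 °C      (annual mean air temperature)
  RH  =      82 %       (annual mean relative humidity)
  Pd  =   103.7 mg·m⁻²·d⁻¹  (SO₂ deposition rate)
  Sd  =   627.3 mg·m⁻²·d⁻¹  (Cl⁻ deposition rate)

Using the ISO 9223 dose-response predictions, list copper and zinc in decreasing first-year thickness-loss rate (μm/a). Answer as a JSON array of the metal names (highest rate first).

copper: T>10 °C ⇒ hinge -0.080·(24.8−10) = -1.1840
  Pd branch = 0.0053·Pd^0.26·e^(0.059·RH+f) = 0.6844 μm/a
  Cl⁻ term: 0.01025·627.3^0.27·exp(0.036·82+0.049·24.8) = 3.766
  r_corr = 0.6844 + 3.766 = 4.45 μm/a
zinc: T>10 °C ⇒ hinge -0.071·(24.8−10) = -1.0508
  SO₂ term: 0.0129·103.7^0.44·exp(0.046·82-1.0508) = 1.511
  Cl⁻ term: 0.0175·627.3^0.57·exp(0.008·82+0.085·24.8) = 10.91
  sum: 1.511 + 10.91 → r_corr = 12.43 μm/a
Ordering by μm/a: zinc (12.4) > copper (4.45)

["zinc", "copper"]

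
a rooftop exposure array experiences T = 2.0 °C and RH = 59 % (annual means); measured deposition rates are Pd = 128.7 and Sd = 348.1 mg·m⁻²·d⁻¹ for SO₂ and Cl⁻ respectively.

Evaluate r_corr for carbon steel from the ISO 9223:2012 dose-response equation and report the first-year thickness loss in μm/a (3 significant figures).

carbon steel: T≤10 °C ⇒ hinge +0.150·(2.0−10) = -1.2000
  Pd branch = 1.77·Pd^0.52·e^(0.02·RH+f) = 21.69 μm/a
  Sd branch = 0.102·Sd^0.62·e^(0.033·RH+0.04·T) = 29.16 μm/a
  sum: 21.69 + 29.16 → r_corr = 50.85 μm/a

r_corr = 50.8 μm/a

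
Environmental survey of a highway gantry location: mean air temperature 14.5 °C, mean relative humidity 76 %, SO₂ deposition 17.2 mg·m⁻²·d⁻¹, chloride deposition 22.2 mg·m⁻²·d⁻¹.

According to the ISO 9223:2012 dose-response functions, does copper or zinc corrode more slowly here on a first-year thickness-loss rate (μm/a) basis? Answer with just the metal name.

copper

copper: f(T) = -0.080·(T−10) [T>10 °C] = -0.3600
  Pd branch = 0.0053·Pd^0.26·e^(0.059·RH+f) = 0.6863 μm/a
  Cl⁻ term: 0.01025·22.2^0.27·exp(0.036·76+0.049·14.5) = 0.7431
  r_corr = 0.6863 + 0.7431 = 1.429 μm/a
zinc: T>10 °C ⇒ hinge -0.071·(14.5−10) = -0.3195
  SO₂ term: 0.0129·17.2^0.44·exp(0.046·76-0.3195) = 1.081
  Sd branch = 0.0175·Sd^0.57·e^(0.008·RH+0.085·T) = 0.6453 μm/a
  sum: 1.081 + 0.6453 → r_corr = 1.726 μm/a
Ordering by μm/a: zinc (1.73) > copper (1.43)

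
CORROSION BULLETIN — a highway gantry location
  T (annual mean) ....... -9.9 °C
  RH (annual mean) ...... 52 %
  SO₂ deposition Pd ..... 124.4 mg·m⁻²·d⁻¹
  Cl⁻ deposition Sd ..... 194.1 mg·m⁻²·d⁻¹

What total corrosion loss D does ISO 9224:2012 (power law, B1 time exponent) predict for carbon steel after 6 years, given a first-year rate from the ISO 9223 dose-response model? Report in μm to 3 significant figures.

D(6) = 33.5 μm

carbon steel: f(T) = +0.150·(T−10) [T≤10 °C] = -2.9850
  SO₂ term: 1.77·124.4^0.52·exp(0.02·52-2.9850) = 3.109
  Sd branch = 0.102·Sd^0.62·e^(0.033·RH+0.04·T) = 10.01 μm/a
  sum: 3.109 + 10.01 → r_corr = 13.12 μm/a
ISO 9224: D(t) = r_corr · t^b with b = 0.523 (carbon steel, B1)
  D(6) = 13.12 × 6^0.523 = 13.12 × 2.553 = 33.49 μm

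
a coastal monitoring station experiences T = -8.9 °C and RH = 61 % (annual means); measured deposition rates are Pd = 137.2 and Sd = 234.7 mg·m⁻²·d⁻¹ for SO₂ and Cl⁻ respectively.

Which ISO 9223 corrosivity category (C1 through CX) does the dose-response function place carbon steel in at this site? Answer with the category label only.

carbon steel: f(T) = +0.150·(T−10) [T≤10 °C] = -2.8350
  Pd branch = 1.77·Pd^0.52·e^(0.02·RH+f) = 4.55 μm/a
  Sd branch = 0.102·Sd^0.62·e^(0.033·RH+0.04·T) = 15.77 μm/a
  sum: 4.55 + 15.77 → r_corr = 20.32 μm/a
20.3 μm/a falls in (1.3, 25] for carbon steel → category C2

C2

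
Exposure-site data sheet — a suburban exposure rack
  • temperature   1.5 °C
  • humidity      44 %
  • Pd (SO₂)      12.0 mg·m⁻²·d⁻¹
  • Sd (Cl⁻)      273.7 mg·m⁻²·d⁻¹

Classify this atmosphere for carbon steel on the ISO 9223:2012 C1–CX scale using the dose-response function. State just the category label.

carbon steel: f(T) = +0.150·(T−10) [T≤10 °C] = -1.2750
  sulphur-dioxide contribution → 4.341 μm/a
  chloride contribution → 15.01 μm/a
  ⇒ r_corr(carbon steel) = 19.35 μm/a
19.4 μm/a falls in (1.3, 25] for carbon steel → category C2

C2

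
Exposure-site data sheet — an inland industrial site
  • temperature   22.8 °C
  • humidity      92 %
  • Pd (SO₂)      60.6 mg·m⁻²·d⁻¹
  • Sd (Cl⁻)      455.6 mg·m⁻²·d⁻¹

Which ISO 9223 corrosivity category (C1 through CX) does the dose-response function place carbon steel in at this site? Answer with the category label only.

carbon steel: f(T) = -0.054·(T−10) [T>10 °C] = -0.6912
  Pd branch = 1.77·Pd^0.52·e^(0.02·RH+f) = 47.18 μm/a
  Cl⁻ term: 0.102·455.6^0.62·exp(0.033·92+0.04·22.8) = 235.2
  sum: 47.18 + 235.2 → r_corr = 282.4 μm/a
282 μm/a falls in (200, 700] for carbon steel → category CX

CX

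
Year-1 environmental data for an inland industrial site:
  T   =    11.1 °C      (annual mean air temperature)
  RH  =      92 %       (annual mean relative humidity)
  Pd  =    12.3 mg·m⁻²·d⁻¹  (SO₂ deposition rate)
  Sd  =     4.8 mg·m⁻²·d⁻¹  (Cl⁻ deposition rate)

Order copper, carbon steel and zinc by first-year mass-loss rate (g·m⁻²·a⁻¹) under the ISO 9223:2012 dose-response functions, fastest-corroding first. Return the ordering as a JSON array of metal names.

["carbon steel", "copper", "zinc"]

copper: T>10 °C ⇒ hinge -0.080·(11.1−10) = -0.0880
  sulphur-dioxide contribution → 2.122 μm/a
  chloride contribution → 0.74 μm/a
  ⇒ r_corr(copper) = 2.862 μm/a
  mass loss = 2.862 μm/a × 8.96 g/cm³ = 25.65 g·m⁻²·a⁻¹
carbon steel: temperature factor f = -0.054·(1.1) = -0.0594
  sulphur-dioxide contribution → 38.73 μm/a
  chloride contribution → 8.756 μm/a
  total first-year rate 47.48 μm/a
  mass loss = 47.48 μm/a × 7.85 g/cm³ = 372.8 g·m⁻²·a⁻¹
zinc: temperature factor f = -0.071·(1.1) = -0.0781
  sulphur-dioxide contribution → 2.478 μm/a
  chloride contribution → 0.2295 μm/a
  ⇒ r_corr(zinc) = 2.708 μm/a
  mass loss = 2.708 μm/a × 7.14 g/cm³ = 19.33 g·m⁻²·a⁻¹
Ordering by g·m⁻²·a⁻¹: carbon steel (373) > copper (25.6) > zinc (19.3)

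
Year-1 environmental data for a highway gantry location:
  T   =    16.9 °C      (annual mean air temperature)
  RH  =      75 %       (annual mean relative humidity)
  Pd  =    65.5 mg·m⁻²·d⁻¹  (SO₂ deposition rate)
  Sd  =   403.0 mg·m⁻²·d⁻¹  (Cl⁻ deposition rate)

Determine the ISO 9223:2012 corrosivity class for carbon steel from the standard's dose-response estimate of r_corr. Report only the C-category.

C5

carbon steel: T>10 °C ⇒ hinge -0.054·(16.9−10) = -0.3726
  sulphur-dioxide contribution → 48.09 μm/a
  chloride contribution → 98.25 μm/a
  total first-year rate 146.3 μm/a
146 μm/a falls in (80, 200] for carbon steel → category C5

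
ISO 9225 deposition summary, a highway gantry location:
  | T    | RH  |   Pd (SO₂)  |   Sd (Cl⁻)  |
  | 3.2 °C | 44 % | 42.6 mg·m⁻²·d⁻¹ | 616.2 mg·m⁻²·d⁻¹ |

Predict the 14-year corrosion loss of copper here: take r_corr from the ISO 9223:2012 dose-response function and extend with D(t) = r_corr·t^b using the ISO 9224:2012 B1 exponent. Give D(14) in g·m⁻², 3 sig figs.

D(14) = 21.4 g·m⁻²

copper: T≤10 °C ⇒ hinge +0.126·(3.2−10) = -0.8568
  SO₂ term: 0.0053·42.6^0.26·exp(0.059·44-0.8568) = 0.08003
  Cl⁻ term: 0.01025·616.2^0.27·exp(0.036·44+0.049·3.2) = 0.3311
  r_corr = 0.08003 + 0.3311 = 0.4111 μm/a
ISO 9224: D(t) = r_corr · t^b with b = 0.667 (copper, B1)
  D(14) = 0.4111 × 14^0.667 = 0.4111 × 5.814 = 2.39 μm
  Mass loss = 2.39 μm × 8.96 g/cm³ = 21.42 g·m⁻²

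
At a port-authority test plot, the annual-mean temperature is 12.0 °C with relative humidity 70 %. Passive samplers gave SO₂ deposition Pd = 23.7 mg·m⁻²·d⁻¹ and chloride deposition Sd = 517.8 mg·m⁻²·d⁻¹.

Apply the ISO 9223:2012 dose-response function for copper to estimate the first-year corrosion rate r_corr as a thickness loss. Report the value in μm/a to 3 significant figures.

copper: temperature factor f = -0.080·(2.0) = -0.1600
  SO₂ term: 0.0053·23.7^0.26·exp(0.059·70-0.1600) = 0.6395
  Cl⁻ term: 0.01025·517.8^0.27·exp(0.036·70+0.049·12.0) = 1.24
  r_corr = 0.6395 + 1.24 = 1.879 μm/a

r_corr = 1.88 μm/a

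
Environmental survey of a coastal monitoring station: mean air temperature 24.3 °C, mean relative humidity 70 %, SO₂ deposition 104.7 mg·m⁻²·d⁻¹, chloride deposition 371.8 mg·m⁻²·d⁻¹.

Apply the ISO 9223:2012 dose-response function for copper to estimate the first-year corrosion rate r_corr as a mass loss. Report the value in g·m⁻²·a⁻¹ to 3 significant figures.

copper: f(T) = -0.080·(T−10) [T>10 °C] = -1.1440
  SO₂ term: 0.0053·104.7^0.26·exp(0.059·70-1.1440) = 0.3518
  Cl⁻ term: 0.01025·371.8^0.27·exp(0.036·70+0.049·24.3) = 2.071
  sum: 0.3518 + 2.071 → r_corr = 2.423 μm/a
Convert to mass loss: 2.423 μm/a × 8.96 g/cm³ = 21.71 g·m⁻²·a⁻¹

r_corr = 21.7 g·m⁻²·a⁻¹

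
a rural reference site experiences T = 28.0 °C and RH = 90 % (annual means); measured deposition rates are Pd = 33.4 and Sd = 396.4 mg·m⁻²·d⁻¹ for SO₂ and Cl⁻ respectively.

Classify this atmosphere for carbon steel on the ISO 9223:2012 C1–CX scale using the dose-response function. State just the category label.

carbon steel: temperature factor f = -0.054·(18.0) = -0.9720
  Pd branch = 1.77·Pd^0.52·e^(0.02·RH+f) = 25.11 μm/a
  Sd branch = 0.102·Sd^0.62·e^(0.033·RH+0.04·T) = 248.7 μm/a
  r_corr = 25.11 + 248.7 = 273.8 μm/a
Category bounds: 200…700 μm/a bracket r_corr ⇒ CX

CX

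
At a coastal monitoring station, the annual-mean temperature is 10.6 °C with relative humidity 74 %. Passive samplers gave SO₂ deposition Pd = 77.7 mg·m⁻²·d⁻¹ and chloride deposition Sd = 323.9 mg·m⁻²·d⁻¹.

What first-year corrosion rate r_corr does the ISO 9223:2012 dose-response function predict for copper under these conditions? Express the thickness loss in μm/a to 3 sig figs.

r_corr = 2.41 μm/a

copper: T>10 °C ⇒ hinge -0.080·(10.6−10) = -0.0480
  Pd branch = 0.0053·Pd^0.26·e^(0.059·RH+f) = 1.233 μm/a
  Sd branch = 0.01025·Sd^0.27·e^(0.036·RH+0.049·T) = 1.178 μm/a
  r_corr = 1.233 + 1.178 = 2.411 μm/a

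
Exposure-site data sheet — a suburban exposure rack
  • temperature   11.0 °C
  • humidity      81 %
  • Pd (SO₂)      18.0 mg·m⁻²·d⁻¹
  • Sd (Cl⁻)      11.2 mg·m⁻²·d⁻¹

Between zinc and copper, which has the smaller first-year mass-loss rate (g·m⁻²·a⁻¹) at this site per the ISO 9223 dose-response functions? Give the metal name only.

zinc

zinc: f(T) = -0.071·(T−10) [T>10 °C] = -0.0710
  sulphur-dioxide contribution → 1.779 μm/a
  chloride contribution → 0.3377 μm/a
  total first-year rate 2.117 μm/a
  mass loss = 2.117 μm/a × 7.14 g/cm³ = 15.12 g·m⁻²·a⁻¹
copper: f(T) = -0.080·(T−10) [T>10 °C] = -0.0800
  sulphur-dioxide contribution → 1.234 μm/a
  chloride contribution → 0.623 μm/a
  total first-year rate 1.857 μm/a
  mass loss = 1.857 μm/a × 8.96 g/cm³ = 16.64 g·m⁻²·a⁻¹
Ordering by g·m⁻²·a⁻¹: copper (16.6) > zinc (15.1)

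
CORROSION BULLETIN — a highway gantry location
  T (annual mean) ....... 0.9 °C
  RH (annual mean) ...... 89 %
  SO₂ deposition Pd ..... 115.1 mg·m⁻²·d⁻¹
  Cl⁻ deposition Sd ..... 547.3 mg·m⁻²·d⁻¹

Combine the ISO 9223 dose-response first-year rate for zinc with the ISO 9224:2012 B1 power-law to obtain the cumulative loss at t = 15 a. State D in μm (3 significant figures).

D(15) = 52.6 μm

zinc: f(T) = +0.038·(T−10) [T≤10 °C] = -0.3458
  sulphur-dioxide contribution → 4.419 μm/a
  chloride contribution → 1.4 μm/a
  total first-year rate 5.819 μm/a
Power-law: D(15) = r_corr · 15^0.813
  D(15) = 5.819 × 15^0.813 = 5.819 × 9.04 = 52.6 μm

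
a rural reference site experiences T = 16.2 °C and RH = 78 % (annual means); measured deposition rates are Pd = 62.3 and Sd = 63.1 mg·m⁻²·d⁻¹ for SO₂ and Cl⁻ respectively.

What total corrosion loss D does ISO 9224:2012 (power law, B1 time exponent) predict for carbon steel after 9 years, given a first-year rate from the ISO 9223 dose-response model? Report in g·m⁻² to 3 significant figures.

D(9) = 2.11e+03 g·m⁻²

carbon steel: f(T) = -0.054·(T−10) [T>10 °C] = -0.3348
  Pd branch = 1.77·Pd^0.52·e^(0.02·RH+f) = 51.67 μm/a
  Cl⁻ term: 0.102·63.1^0.62·exp(0.033·78+0.04·16.2) = 33.41
  r_corr = 51.67 + 33.41 = 85.08 μm/a
ISO 9224: D(t) = r_corr · t^b with b = 0.523 (carbon steel, B1)
  D(9) = 85.08 × 9^0.523 = 85.08 × 3.156 = 268.5 μm
  Mass loss = 268.5 μm × 7.85 g/cm³ = 2107 g·m⁻²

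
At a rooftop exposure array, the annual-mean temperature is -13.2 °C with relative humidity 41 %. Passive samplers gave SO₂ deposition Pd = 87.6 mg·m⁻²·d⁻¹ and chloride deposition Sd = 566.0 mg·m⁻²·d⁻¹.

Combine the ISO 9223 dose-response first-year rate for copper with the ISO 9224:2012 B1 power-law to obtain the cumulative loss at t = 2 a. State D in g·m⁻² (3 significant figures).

D(2) = 2.00 g·m⁻²

copper: temperature factor f = +0.126·(-23.2) = -2.9232
  Pd branch = 0.0053·Pd^0.26·e^(0.059·RH+f) = 0.01024 μm/a
  Cl⁻ term: 0.01025·566.0^0.27·exp(0.036·41+0.049·-13.2) = 0.13
  sum: 0.01024 + 0.13 → r_corr = 0.1403 μm/a
ISO 9224: D(t) = r_corr · t^b with b = 0.667 (copper, B1)
  D(2) = 0.1403 × 2^0.667 = 0.1403 × 1.588 = 0.2227 μm
  Mass loss = 0.2227 μm × 8.96 g/cm³ = 1.996 g·m⁻²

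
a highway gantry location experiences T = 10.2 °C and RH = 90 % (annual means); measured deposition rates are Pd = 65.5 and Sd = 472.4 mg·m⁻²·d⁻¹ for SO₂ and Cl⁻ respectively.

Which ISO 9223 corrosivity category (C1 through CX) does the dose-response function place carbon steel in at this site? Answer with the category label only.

CX

carbon steel: T>10 °C ⇒ hinge -0.054·(10.2−10) = -0.0108
  SO₂ term: 1.77·65.5^0.52·exp(0.02·90-0.0108) = 93.21
  Cl⁻ term: 0.102·472.4^0.62·exp(0.033·90+0.04·10.2) = 136.1
  r_corr = 93.21 + 136.1 = 229.3 μm/a
229 μm/a falls in (200, 700] for carbon steel → category CX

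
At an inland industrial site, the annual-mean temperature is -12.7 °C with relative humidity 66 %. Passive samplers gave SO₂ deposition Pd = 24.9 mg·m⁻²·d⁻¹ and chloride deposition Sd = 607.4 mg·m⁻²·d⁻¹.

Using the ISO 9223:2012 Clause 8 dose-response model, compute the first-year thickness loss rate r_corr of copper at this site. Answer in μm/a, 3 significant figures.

copper: f(T) = +0.126·(T−10) [T≤10 °C] = -2.8602
  Pd branch = 0.0053·Pd^0.26·e^(0.059·RH+f) = 0.03438 μm/a
  Cl⁻ term: 0.01025·607.4^0.27·exp(0.036·66+0.049·-12.7) = 0.3341
  sum: 0.03438 + 0.3341 → r_corr = 0.3685 μm/a

r_corr = 0.368 μm/a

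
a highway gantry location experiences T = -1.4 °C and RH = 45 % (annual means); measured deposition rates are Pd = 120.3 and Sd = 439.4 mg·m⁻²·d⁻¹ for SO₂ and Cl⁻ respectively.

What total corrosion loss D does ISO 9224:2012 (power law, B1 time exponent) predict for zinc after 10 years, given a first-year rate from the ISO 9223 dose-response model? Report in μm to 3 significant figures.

D(10) = 8.19 μm

zinc: T≤10 °C ⇒ hinge +0.038·(-1.4−10) = -0.4332
  SO₂ term: 0.0129·120.3^0.44·exp(0.046·45-0.4332) = 0.5455
  Sd branch = 0.0175·Sd^0.57·e^(0.008·RH+0.085·T) = 0.7147 μm/a
  r_corr = 0.5455 + 0.7147 = 1.26 μm/a
Long-term exponent b (ISO 9224 Table 2, B1) = 0.813
  D(10) = 1.26 × 10^0.813 = 1.26 × 6.501 = 8.193 μm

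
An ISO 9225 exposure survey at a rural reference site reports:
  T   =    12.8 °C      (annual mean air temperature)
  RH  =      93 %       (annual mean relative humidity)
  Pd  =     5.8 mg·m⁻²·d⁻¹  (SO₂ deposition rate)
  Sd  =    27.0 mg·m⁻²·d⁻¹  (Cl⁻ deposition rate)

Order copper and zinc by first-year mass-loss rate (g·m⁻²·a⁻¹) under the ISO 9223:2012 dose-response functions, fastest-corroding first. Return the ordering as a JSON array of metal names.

copper: f(T) = -0.080·(T−10) [T>10 °C] = -0.2240
  sulphur-dioxide contribution → 1.616 μm/a
  chloride contribution → 1.329 μm/a
  ⇒ r_corr(copper) = 2.945 μm/a
  mass loss = 2.945 μm/a × 8.96 g/cm³ = 26.39 g·m⁻²·a⁻¹
zinc: temperature factor f = -0.071·(2.8) = -0.1988
  sulphur-dioxide contribution → 1.652 μm/a
  chloride contribution → 0.7154 μm/a
  ⇒ r_corr(zinc) = 2.368 μm/a
  mass loss = 2.368 μm/a × 7.14 g/cm³ = 16.9 g·m⁻²·a⁻¹
Ordering by g·m⁻²·a⁻¹: copper (26.4) > zinc (16.9)

["copper", "zinc"]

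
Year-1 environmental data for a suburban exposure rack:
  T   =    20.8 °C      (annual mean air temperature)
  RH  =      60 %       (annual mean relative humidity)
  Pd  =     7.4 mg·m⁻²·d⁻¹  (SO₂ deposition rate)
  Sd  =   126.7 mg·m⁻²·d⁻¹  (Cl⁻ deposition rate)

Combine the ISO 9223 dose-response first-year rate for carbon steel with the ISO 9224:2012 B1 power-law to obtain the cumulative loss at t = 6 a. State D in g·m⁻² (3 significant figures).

D(6) = 871 g·m⁻²

carbon steel: temperature factor f = -0.054·(10.8) = -0.5832
  sulphur-dioxide contribution → 9.286 μm/a
  chloride contribution → 34.16 μm/a
  total first-year rate 43.45 μm/a
ISO 9224: D(t) = r_corr · t^b with b = 0.523 (carbon steel, B1)
  D(6) = 43.45 × 6^0.523 = 43.45 × 2.553 = 110.9 μm
  Mass loss = 110.9 μm × 7.85 g/cm³ = 870.6 g·m⁻²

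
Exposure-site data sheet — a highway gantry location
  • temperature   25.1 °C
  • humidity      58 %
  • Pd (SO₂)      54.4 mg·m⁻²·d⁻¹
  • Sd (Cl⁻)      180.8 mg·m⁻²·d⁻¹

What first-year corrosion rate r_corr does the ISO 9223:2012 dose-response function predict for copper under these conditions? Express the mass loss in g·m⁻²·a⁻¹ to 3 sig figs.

copper: temperature factor f = -0.080·(15.1) = -1.2080
  Pd branch = 0.0053·Pd^0.26·e^(0.059·RH+f) = 0.1371 μm/a
  Sd branch = 0.01025·Sd^0.27·e^(0.036·RH+0.049·T) = 1.151 μm/a
  sum: 0.1371 + 1.151 → r_corr = 1.288 μm/a
Convert to mass loss: 1.288 μm/a × 8.96 g/cm³ = 11.54 g·m⁻²·a⁻¹

r_corr = 11.5 g·m⁻²·a⁻¹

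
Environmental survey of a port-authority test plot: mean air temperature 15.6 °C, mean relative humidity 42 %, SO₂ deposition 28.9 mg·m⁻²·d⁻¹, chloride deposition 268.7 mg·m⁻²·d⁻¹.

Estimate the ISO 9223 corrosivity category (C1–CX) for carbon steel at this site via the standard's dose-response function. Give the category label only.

C3

carbon steel: T>10 °C ⇒ hinge -0.054·(15.6−10) = -0.3024
  Pd branch = 1.77·Pd^0.52·e^(0.02·RH+f) = 17.42 μm/a
  Sd branch = 0.102·Sd^0.62·e^(0.033·RH+0.04·T) = 24.42 μm/a
  r_corr = 17.42 + 24.42 = 41.84 μm/a
41.8 μm/a falls in (25, 50] for carbon steel → category C3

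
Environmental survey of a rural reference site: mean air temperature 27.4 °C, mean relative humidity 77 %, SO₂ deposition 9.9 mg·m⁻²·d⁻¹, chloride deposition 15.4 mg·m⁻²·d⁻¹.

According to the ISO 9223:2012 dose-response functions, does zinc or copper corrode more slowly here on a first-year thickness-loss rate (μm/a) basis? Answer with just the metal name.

copper

zinc: f(T) = -0.071·(T−10) [T>10 °C] = -1.2354
  Pd branch = 0.0129·Pd^0.44·e^(0.046·RH+f) = 0.3552 μm/a
  Cl⁻ term: 0.0175·15.4^0.57·exp(0.008·77+0.085·27.4) = 1.581
  r_corr = 0.3552 + 1.581 = 1.936 μm/a
copper: T>10 °C ⇒ hinge -0.080·(27.4−10) = -1.3920
  Pd branch = 0.0053·Pd^0.26·e^(0.059·RH+f) = 0.2247 μm/a
  Sd branch = 0.01025·Sd^0.27·e^(0.036·RH+0.049·T) = 1.313 μm/a
  r_corr = 0.2247 + 1.313 = 1.538 μm/a
Ordering by μm/a: zinc (1.94) > copper (1.54)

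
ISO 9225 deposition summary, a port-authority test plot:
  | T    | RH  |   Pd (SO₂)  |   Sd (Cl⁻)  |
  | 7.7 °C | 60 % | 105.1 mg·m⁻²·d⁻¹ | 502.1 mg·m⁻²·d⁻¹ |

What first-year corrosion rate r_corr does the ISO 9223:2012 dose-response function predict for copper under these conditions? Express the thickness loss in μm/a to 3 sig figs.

copper: f(T) = +0.126·(T−10) [T≤10 °C] = -0.2898
  sulphur-dioxide contribution → 0.4586 μm/a
  chloride contribution → 0.6948 μm/a
  total first-year rate 1.153 μm/a

r_corr = 1.15 μm/a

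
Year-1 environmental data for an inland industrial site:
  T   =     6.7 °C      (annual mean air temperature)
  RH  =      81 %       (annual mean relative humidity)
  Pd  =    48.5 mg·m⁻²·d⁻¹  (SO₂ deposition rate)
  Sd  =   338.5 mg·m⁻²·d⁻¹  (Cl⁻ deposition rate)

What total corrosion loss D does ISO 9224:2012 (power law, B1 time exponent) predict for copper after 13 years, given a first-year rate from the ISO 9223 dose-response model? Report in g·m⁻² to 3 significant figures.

copper: T≤10 °C ⇒ hinge +0.126·(6.7−10) = -0.4158
  SO₂ term: 0.0053·48.5^0.26·exp(0.059·81-0.4158) = 1.142
  Sd branch = 0.01025·Sd^0.27·e^(0.036·RH+0.049·T) = 1.267 μm/a
  sum: 1.142 + 1.267 → r_corr = 2.408 μm/a
ISO 9224: D(t) = r_corr · t^b with b = 0.667 (copper, B1)
  D(13) = 2.408 × 13^0.667 = 2.408 × 5.534 = 13.33 μm
  Mass loss = 13.33 μm × 8.96 g/cm³ = 119.4 g·m⁻²

D(13) = 119 g·m⁻²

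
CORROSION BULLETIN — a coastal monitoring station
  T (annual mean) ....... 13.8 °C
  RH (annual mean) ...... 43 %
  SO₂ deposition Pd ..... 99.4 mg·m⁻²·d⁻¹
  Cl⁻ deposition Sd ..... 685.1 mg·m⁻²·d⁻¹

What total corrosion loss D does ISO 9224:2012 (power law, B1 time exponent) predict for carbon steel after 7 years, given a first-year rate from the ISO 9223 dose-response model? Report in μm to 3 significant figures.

D(7) = 219 μm

carbon steel: temperature factor f = -0.054·(3.8) = -0.2052
  Pd branch = 1.77·Pd^0.52·e^(0.02·RH+f) = 37.24 μm/a
  Sd branch = 0.102·Sd^0.62·e^(0.033·RH+0.04·T) = 41.95 μm/a
  r_corr = 37.24 + 41.95 = 79.19 μm/a
ISO 9224: D(t) = r_corr · t^b with b = 0.523 (carbon steel, B1)
  D(7) = 79.19 × 7^0.523 = 79.19 × 2.767 = 219.1 μm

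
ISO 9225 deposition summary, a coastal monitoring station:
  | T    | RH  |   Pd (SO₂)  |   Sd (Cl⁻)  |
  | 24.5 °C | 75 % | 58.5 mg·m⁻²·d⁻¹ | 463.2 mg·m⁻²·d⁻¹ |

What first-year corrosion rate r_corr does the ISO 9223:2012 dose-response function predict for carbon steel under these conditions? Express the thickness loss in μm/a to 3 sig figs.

carbon steel: f(T) = -0.054·(T−10) [T>10 °C] = -0.7830
  Pd branch = 1.77·Pd^0.52·e^(0.02·RH+f) = 30.08 μm/a
  Cl⁻ term: 0.102·463.2^0.62·exp(0.033·75+0.04·24.5) = 145.2
  r_corr = 30.08 + 145.2 = 175.2 μm/a

r_corr = 175 μm/a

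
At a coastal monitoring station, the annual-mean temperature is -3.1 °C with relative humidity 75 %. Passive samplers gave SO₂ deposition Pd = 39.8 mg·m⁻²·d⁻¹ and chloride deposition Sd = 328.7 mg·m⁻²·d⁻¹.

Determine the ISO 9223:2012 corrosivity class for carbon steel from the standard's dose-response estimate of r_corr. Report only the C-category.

carbon steel: temperature factor f = +0.150·(-13.1) = -1.9650
  sulphur-dioxide contribution → 7.55 μm/a
  chloride contribution → 38.91 μm/a
  total first-year rate 46.46 μm/a
ISO 9223 Table 2 (carbon steel): 25 < 46.5 ≤ 50 μm/a ⇒ C3

C3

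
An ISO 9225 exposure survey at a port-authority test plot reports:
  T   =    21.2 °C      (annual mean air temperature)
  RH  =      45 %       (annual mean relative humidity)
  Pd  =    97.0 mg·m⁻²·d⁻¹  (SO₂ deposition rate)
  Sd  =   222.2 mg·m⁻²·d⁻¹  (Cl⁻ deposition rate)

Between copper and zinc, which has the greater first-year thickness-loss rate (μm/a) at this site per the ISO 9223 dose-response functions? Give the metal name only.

zinc

copper: f(T) = -0.080·(T−10) [T>10 °C] = -0.8960
  Pd branch = 0.0053·Pd^0.26·e^(0.059·RH+f) = 0.1011 μm/a
  Cl⁻ term: 0.01025·222.2^0.27·exp(0.036·45+0.049·21.2) = 0.6296
  sum: 0.1011 + 0.6296 → r_corr = 0.7307 μm/a
zinc: f(T) = -0.071·(T−10) [T>10 °C] = -0.7952
  SO₂ term: 0.0129·97.0^0.44·exp(0.046·45-0.7952) = 0.3455
  Cl⁻ term: 0.0175·222.2^0.57·exp(0.008·45+0.085·21.2) = 3.308
  sum: 0.3455 + 3.308 → r_corr = 3.654 μm/a
Ordering by μm/a: zinc (3.65) > copper (0.731)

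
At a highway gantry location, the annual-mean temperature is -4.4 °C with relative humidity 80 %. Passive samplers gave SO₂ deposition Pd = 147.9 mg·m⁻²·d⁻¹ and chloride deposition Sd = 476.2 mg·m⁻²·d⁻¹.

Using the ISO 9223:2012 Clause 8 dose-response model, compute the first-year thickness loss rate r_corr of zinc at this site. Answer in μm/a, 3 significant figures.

r_corr = 3.43 μm/a

zinc: f(T) = +0.038·(T−10) [T≤10 °C] = -0.5472
  SO₂ term: 0.0129·147.9^0.44·exp(0.046·80-0.5472) = 2.666
  Sd branch = 0.0175·Sd^0.57·e^(0.008·RH+0.085·T) = 0.7672 μm/a
  r_corr = 2.666 + 0.7672 = 3.434 μm/a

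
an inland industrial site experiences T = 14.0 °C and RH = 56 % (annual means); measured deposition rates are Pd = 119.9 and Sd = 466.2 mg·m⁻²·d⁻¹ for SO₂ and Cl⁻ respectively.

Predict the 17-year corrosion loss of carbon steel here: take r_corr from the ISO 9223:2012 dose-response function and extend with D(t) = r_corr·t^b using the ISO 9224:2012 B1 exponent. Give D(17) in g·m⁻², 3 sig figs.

carbon steel: temperature factor f = -0.054·(4.0) = -0.2160
  SO₂ term: 1.77·119.9^0.52·exp(0.02·56-0.2160) = 52.67
  Cl⁻ term: 0.102·466.2^0.62·exp(0.033·56+0.04·14.0) = 51.16
  sum: 52.67 + 51.16 → r_corr = 103.8 μm/a
ISO 9224: D(t) = r_corr · t^b with b = 0.523 (carbon steel, B1)
  D(17) = 103.8 × 17^0.523 = 103.8 × 4.401 = 456.9 μm
  Mass loss = 456.9 μm × 7.85 g/cm³ = 3587 g·m⁻²

D(17) = 3.59e+03 g·m⁻²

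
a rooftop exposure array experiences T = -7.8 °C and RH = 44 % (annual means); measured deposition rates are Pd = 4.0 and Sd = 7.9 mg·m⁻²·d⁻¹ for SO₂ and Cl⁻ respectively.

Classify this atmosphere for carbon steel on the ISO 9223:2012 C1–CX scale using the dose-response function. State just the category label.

carbon steel: f(T) = +0.150·(T−10) [T≤10 °C] = -2.6700
  sulphur-dioxide contribution → 0.6077 μm/a
  chloride contribution → 1.149 μm/a
  total first-year rate 1.756 μm/a
Category bounds: 1.3…25 μm/a bracket r_corr ⇒ C2

C2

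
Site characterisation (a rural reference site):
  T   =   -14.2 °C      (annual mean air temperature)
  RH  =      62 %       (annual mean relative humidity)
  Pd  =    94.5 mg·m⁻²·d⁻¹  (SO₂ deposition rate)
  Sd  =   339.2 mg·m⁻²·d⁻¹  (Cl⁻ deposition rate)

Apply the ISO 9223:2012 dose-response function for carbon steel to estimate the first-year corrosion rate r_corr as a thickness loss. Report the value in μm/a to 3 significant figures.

carbon steel: f(T) = +0.150·(T−10) [T≤10 °C] = -3.6300
  SO₂ term: 1.77·94.5^0.52·exp(0.02·62-3.6300) = 1.727
  Cl⁻ term: 0.102·339.2^0.62·exp(0.033·62+0.04·-14.2) = 16.57
  sum: 1.727 + 16.57 → r_corr = 18.3 μm/a

r_corr = 18.3 μm/a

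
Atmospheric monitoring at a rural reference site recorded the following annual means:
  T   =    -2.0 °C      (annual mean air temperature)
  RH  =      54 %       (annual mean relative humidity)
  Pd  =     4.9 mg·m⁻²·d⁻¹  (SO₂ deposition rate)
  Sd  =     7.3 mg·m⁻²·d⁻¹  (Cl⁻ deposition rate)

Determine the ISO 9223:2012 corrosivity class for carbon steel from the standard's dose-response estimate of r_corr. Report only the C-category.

C2

carbon steel: temperature factor f = +0.150·(-12.0) = -1.8000
  Pd branch = 1.77·Pd^0.52·e^(0.02·RH+f) = 1.969 μm/a
  Cl⁻ term: 0.102·7.3^0.62·exp(0.033·54+0.04·-2.0) = 1.919
  sum: 1.969 + 1.919 → r_corr = 3.888 μm/a
Category bounds: 1.3…25 μm/a bracket r_corr ⇒ C2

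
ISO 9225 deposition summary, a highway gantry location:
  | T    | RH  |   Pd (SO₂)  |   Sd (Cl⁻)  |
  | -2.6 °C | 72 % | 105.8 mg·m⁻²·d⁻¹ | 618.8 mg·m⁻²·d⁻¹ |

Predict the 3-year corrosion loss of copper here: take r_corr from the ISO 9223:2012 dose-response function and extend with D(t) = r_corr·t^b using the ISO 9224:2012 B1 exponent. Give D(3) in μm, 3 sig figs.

D(3) = 1.95 μm

copper: f(T) = +0.126·(T−10) [T≤10 °C] = -1.5876
  Pd branch = 0.0053·Pd^0.26·e^(0.059·RH+f) = 0.2547 μm/a
  Cl⁻ term: 0.01025·618.8^0.27·exp(0.036·72+0.049·-2.6) = 0.6836
  r_corr = 0.2547 + 0.6836 = 0.9383 μm/a
Power-law: D(3) = r_corr · 3^0.667
  D(3) = 0.9383 × 3^0.667 = 0.9383 × 2.081 = 1.952 μm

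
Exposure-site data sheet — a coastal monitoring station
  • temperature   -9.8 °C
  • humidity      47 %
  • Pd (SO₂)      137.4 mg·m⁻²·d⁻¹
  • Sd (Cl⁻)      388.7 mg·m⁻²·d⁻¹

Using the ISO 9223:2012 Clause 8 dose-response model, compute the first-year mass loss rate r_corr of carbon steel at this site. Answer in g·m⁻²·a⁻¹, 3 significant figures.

carbon steel: T≤10 °C ⇒ hinge +0.150·(-9.8−10) = -2.9700
  SO₂ term: 1.77·137.4^0.52·exp(0.02·47-2.9700) = 3.007
  Sd branch = 0.102·Sd^0.62·e^(0.033·RH+0.04·T) = 13.11 μm/a
  sum: 3.007 + 13.11 → r_corr = 16.11 μm/a
Convert to mass loss: 16.11 μm/a × 7.85 g/cm³ = 126.5 g·m⁻²·a⁻¹

r_corr = 126 g·m⁻²·a⁻¹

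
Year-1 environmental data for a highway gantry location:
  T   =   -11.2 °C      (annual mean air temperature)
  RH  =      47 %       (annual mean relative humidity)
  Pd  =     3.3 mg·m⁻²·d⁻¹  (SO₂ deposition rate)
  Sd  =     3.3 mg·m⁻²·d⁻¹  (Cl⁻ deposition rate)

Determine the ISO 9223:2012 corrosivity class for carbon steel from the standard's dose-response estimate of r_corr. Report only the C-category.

carbon steel: f(T) = +0.150·(T−10) [T≤10 °C] = -3.1800
  SO₂ term: 1.77·3.3^0.52·exp(0.02·47-3.1800) = 0.3506
  Cl⁻ term: 0.102·3.3^0.62·exp(0.033·47+0.04·-11.2) = 0.6443
  r_corr = 0.3506 + 0.6443 = 0.9949 μm/a
0.995 μm/a falls in (0, 1.3] for carbon steel → category C1

C1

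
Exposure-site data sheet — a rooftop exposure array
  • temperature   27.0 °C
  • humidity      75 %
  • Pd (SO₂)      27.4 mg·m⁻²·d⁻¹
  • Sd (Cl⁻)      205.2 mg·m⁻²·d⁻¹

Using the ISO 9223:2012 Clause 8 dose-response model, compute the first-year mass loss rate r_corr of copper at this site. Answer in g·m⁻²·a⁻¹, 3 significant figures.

r_corr = 24.0 g·m⁻²·a⁻¹

copper: f(T) = -0.080·(T−10) [T>10 °C] = -1.3600
  Pd branch = 0.0053·Pd^0.26·e^(0.059·RH+f) = 0.2687 μm/a
  Sd branch = 0.01025·Sd^0.27·e^(0.036·RH+0.049·T) = 2.411 μm/a
  sum: 0.2687 + 2.411 → r_corr = 2.68 μm/a
Convert to mass loss: 2.68 μm/a × 8.96 g/cm³ = 24.01 g·m⁻²·a⁻¹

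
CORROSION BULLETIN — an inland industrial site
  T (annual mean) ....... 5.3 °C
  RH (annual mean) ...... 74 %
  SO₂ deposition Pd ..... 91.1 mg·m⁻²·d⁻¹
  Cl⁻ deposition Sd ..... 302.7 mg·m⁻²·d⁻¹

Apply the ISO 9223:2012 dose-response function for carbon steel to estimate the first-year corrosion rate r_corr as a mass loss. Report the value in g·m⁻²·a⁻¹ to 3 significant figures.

r_corr = 708 g·m⁻²·a⁻¹

carbon steel: T≤10 °C ⇒ hinge +0.150·(5.3−10) = -0.7050
  SO₂ term: 1.77·91.1^0.52·exp(0.02·74-0.7050) = 40.13
  Sd branch = 0.102·Sd^0.62·e^(0.033·RH+0.04·T) = 50.05 μm/a
  sum: 40.13 + 50.05 → r_corr = 90.19 μm/a
Convert to mass loss: 90.19 μm/a × 7.85 g/cm³ = 708 g·m⁻²·a⁻¹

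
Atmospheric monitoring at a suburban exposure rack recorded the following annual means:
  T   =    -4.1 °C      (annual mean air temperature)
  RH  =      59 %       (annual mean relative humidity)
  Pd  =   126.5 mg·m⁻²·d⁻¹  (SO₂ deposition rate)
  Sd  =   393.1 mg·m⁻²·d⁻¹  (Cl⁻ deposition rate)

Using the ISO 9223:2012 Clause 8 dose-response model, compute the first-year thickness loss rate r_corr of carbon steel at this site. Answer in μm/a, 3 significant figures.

r_corr = 33.2 μm/a

carbon steel: T≤10 °C ⇒ hinge +0.150·(-4.1−10) = -2.1150
  Pd branch = 1.77·Pd^0.52·e^(0.02·RH+f) = 8.61 μm/a
  Cl⁻ term: 0.102·393.1^0.62·exp(0.033·59+0.04·-4.1) = 24.63
  sum: 8.61 + 24.63 → r_corr = 33.24 μm/a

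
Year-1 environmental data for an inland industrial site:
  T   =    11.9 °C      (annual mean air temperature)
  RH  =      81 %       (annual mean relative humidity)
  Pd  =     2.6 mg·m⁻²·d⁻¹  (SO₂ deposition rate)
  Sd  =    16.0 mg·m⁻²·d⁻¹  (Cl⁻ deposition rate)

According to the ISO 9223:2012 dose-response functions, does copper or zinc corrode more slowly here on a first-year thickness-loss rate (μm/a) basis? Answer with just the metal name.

copper: T>10 °C ⇒ hinge -0.080·(11.9−10) = -0.1520
  Pd branch = 0.0053·Pd^0.26·e^(0.059·RH+f) = 0.6945 μm/a
  Sd branch = 0.01025·Sd^0.27·e^(0.036·RH+0.049·T) = 0.7169 μm/a
  r_corr = 0.6945 + 0.7169 = 1.411 μm/a
zinc: f(T) = -0.071·(T−10) [T>10 °C] = -0.1349
  Pd branch = 0.0129·Pd^0.44·e^(0.046·RH+f) = 0.7125 μm/a
  Cl⁻ term: 0.0175·16.0^0.57·exp(0.008·81+0.085·11.9) = 0.4468
  r_corr = 0.7125 + 0.4468 = 1.159 μm/a
Ordering by μm/a: copper (1.41) > zinc (1.16)

zinc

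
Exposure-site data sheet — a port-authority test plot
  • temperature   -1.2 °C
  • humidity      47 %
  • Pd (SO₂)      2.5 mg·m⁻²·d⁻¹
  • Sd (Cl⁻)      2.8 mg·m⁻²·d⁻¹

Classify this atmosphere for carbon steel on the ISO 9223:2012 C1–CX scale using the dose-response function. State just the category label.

C2

carbon steel: T≤10 °C ⇒ hinge +0.150·(-1.2−10) = -1.6800
  Pd branch = 1.77·Pd^0.52·e^(0.02·RH+f) = 1.36 μm/a
  Cl⁻ term: 0.102·2.8^0.62·exp(0.033·47+0.04·-1.2) = 0.8681
  sum: 1.36 + 0.8681 → r_corr = 2.228 μm/a
2.23 μm/a falls in (1.3, 25] for carbon steel → category C2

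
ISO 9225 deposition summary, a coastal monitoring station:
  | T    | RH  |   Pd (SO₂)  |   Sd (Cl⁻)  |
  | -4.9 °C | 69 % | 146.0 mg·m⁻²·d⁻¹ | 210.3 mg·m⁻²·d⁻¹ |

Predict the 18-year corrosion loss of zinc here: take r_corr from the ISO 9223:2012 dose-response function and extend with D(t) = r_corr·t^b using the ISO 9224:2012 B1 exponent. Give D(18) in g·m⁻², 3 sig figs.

zinc: temperature factor f = +0.038·(-14.9) = -0.5662
  sulphur-dioxide contribution → 1.568 μm/a
  chloride contribution → 0.4226 μm/a
  total first-year rate 1.991 μm/a
Long-term exponent b (ISO 9224 Table 2, B1) = 0.813
  D(18) = 1.991 × 18^0.813 = 1.991 × 10.48 = 20.87 μm
  Mass loss = 20.87 μm × 7.14 g/cm³ = 149 g·m⁻²

D(18) = 149 g·m⁻²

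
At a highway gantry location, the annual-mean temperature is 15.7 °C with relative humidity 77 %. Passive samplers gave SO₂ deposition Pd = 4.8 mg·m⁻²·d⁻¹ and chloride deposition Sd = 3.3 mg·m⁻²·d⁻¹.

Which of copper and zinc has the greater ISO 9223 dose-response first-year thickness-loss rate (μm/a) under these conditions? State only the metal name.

copper

copper: f(T) = -0.080·(T−10) [T>10 °C] = -0.4560
  Pd branch = 0.0053·Pd^0.26·e^(0.059·RH+f) = 0.4746 μm/a
  Cl⁻ term: 0.01025·3.3^0.27·exp(0.036·77+0.049·15.7) = 0.4883
  sum: 0.4746 + 0.4883 → r_corr = 0.9629 μm/a
zinc: temperature factor f = -0.071·(5.7) = -0.4047
  SO₂ term: 0.0129·4.8^0.44·exp(0.046·77-0.4047) = 0.5927
  Cl⁻ term: 0.0175·3.3^0.57·exp(0.008·77+0.085·15.7) = 0.243
  r_corr = 0.5927 + 0.243 = 0.8358 μm/a
Ordering by μm/a: copper (0.963) > zinc (0.836)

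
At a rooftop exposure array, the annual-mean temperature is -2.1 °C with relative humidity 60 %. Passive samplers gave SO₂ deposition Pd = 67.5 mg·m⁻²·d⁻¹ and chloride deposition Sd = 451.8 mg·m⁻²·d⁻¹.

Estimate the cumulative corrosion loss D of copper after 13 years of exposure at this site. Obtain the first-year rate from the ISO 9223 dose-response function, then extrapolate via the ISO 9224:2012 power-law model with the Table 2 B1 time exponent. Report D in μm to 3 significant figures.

copper: T≤10 °C ⇒ hinge +0.126·(-2.1−10) = -1.5246
  SO₂ term: 0.0053·67.5^0.26·exp(0.059·60-1.5246) = 0.1189
  Cl⁻ term: 0.01025·451.8^0.27·exp(0.036·60+0.049·-2.1) = 0.4178
  r_corr = 0.1189 + 0.4178 = 0.5367 μm/a
ISO 9224: D(t) = r_corr · t^b with b = 0.667 (copper, B1)
  D(13) = 0.5367 × 13^0.667 = 0.5367 × 5.534 = 2.97 μm

D(13) = 2.97 μm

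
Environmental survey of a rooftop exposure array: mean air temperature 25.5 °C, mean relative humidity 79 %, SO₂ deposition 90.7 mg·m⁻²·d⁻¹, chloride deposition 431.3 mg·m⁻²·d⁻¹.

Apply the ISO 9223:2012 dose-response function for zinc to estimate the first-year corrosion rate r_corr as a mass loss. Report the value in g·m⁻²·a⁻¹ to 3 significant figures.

zinc: temperature factor f = -0.071·(15.5) = -1.1005
  Pd branch = 0.0129·Pd^0.44·e^(0.046·RH+f) = 1.181 μm/a
  Cl⁻ term: 0.0175·431.3^0.57·exp(0.008·79+0.085·25.5) = 9.134
  sum: 1.181 + 9.134 → r_corr = 10.32 μm/a
Convert to mass loss: 10.32 μm/a × 7.14 g/cm³ = 73.65 g·m⁻²·a⁻¹

r_corr = 73.6 g·m⁻²·a⁻¹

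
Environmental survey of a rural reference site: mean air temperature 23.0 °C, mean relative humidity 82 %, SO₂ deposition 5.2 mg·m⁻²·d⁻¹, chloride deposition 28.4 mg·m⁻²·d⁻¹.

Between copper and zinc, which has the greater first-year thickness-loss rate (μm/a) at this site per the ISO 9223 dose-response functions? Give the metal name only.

copper: temperature factor f = -0.080·(13.0) = -1.0400
  sulphur-dioxide contribution → 0.363 μm/a
  chloride contribution → 1.495 μm/a
  total first-year rate 1.858 μm/a
zinc: f(T) = -0.071·(T−10) [T>10 °C] = -0.9230
  sulphur-dioxide contribution → 0.4602 μm/a
  chloride contribution → 1.605 μm/a
  ⇒ r_corr(zinc) = 2.065 μm/a
Ordering by μm/a: zinc (2.06) > copper (1.86)

zinc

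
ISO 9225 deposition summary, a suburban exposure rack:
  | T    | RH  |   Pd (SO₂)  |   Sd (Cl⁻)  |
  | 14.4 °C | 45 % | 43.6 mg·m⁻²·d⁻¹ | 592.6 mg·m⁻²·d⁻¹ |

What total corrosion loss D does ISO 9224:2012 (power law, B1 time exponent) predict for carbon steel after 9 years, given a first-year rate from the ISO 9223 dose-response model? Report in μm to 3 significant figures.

carbon steel: T>10 °C ⇒ hinge -0.054·(14.4−10) = -0.2376
  sulphur-dioxide contribution → 24.44 μm/a
  chloride contribution → 41.96 μm/a
  total first-year rate 66.4 μm/a
Long-term exponent b (ISO 9224 Table 2, B1) = 0.523
  D(9) = 66.4 × 9^0.523 = 66.4 × 3.156 = 209.5 μm

D(9) = 210 μm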